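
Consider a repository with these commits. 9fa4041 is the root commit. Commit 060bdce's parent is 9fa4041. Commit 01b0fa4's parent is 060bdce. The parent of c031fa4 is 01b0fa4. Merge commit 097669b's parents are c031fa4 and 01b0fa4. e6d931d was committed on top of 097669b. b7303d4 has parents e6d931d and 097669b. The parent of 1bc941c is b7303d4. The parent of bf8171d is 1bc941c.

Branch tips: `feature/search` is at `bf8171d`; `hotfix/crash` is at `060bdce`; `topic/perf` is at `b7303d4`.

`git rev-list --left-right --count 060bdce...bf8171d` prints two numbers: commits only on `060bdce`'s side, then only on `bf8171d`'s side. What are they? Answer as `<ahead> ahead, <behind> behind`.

0 ahead, 7 behind

Reachable from 060bdce: {060bdce, 9fa4041}.
Reachable from bf8171d: {01b0fa4, 060bdce, 097669b, 1bc941c, 9fa4041, b7303d4, bf8171d, c031fa4, e6d931d}.
Only in 060bdce's history (ahead): {} — 0.
Only in bf8171d's history (behind): {01b0fa4, 097669b, 1bc941c, b7303d4, bf8171d, c031fa4, e6d931d} — 7.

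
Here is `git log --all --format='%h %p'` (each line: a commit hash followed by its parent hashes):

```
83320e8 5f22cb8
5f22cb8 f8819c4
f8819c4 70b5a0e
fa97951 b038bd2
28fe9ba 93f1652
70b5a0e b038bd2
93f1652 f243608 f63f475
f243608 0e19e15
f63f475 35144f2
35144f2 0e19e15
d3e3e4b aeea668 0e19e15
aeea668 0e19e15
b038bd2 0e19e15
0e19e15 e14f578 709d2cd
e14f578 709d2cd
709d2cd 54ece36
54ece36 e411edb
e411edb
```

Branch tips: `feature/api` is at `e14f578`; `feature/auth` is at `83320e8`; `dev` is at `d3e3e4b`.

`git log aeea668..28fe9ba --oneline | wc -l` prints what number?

5

Reachable from 28fe9ba: {0e19e15, 28fe9ba, 35144f2, 54ece36, 709d2cd, 93f1652, e14f578, e411edb, f243608, f63f475}.
Reachable from aeea668: {0e19e15, 54ece36, 709d2cd, aeea668, e14f578, e411edb}.
In 28fe9ba's history but not aeea668's: {28fe9ba, 35144f2, 93f1652, f243608, f63f475} — 5 commits.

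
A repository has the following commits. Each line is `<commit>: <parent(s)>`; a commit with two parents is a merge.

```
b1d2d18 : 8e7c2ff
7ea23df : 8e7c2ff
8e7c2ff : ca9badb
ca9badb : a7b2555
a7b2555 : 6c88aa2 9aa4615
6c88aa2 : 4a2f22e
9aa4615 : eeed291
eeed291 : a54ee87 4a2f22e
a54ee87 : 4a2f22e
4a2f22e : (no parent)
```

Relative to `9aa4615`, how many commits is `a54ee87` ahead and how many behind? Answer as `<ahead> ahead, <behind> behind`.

Reachable from a54ee87: {4a2f22e, a54ee87}.
Reachable from 9aa4615: {4a2f22e, 9aa4615, a54ee87, eeed291}.
Only in a54ee87's history (ahead): {} — 0.
Only in 9aa4615's history (behind): {9aa4615, eeed291} — 2.

0 ahead, 2 behind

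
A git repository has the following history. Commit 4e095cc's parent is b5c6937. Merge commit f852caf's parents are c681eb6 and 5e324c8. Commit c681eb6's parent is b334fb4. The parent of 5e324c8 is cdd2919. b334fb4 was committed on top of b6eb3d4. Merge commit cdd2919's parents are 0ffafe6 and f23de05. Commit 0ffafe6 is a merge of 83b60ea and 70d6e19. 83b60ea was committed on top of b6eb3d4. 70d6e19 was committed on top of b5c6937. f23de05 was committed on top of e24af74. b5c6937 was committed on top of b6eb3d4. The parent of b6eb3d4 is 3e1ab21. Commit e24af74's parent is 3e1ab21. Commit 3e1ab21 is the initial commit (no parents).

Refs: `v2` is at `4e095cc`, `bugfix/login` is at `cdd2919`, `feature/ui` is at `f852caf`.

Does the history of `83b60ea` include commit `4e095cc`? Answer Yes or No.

Ancestors of 83b60ea: {3e1ab21, 83b60ea, b6eb3d4}.
4e095cc is not in that set, so it is not an ancestor of 83b60ea.

No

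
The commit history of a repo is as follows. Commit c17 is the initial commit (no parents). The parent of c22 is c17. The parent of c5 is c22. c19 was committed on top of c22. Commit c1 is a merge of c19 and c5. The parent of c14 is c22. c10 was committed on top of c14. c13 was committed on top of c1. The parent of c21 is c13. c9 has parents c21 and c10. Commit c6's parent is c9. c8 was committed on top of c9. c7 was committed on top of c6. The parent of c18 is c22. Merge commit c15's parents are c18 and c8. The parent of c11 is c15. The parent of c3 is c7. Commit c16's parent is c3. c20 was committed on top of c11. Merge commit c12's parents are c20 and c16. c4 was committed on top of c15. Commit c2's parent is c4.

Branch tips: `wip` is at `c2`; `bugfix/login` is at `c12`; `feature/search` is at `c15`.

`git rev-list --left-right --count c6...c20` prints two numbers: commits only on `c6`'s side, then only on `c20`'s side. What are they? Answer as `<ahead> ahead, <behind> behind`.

Reachable from c6: {c1, c10, c13, c14, c17, c19, c21, c22, c5, c6, c9}.
Reachable from c20: {c1, c10, c11, c13, c14, c15, c17, c18, c19, c20, c21, c22, c5, c8, c9}.
Only in c6's history (ahead): {c6} — 1.
Only in c20's history (behind): {c11, c15, c18, c20, c8} — 5.

1 ahead, 5 behind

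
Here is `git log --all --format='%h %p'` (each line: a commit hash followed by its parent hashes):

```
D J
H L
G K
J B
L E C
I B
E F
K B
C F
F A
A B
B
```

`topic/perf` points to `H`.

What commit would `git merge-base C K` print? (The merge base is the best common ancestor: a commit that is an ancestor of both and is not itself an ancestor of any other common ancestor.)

Ancestors of C: {A, B, C, F}.
Ancestors of K: {B, K}.
Common ancestors: {B}.
The only common ancestor is B, so it is the merge base.

B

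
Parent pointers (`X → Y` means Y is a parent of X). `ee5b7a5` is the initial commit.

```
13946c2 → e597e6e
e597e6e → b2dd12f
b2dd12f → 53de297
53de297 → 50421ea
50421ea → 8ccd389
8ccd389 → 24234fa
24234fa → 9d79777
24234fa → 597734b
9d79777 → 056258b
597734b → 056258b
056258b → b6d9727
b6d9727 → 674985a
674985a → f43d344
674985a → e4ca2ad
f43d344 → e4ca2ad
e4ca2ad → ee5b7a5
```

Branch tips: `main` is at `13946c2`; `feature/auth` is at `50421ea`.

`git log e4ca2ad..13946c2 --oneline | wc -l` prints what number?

13

Reachable from 13946c2: {056258b, 13946c2, 24234fa, 50421ea, 53de297, 597734b, 674985a, 8ccd389, 9d79777, b2dd12f, b6d9727, e4ca2ad, e597e6e, ee5b7a5, f43d344}.
Reachable from e4ca2ad: {e4ca2ad, ee5b7a5}.
In 13946c2's history but not e4ca2ad's: {056258b, 13946c2, 24234fa, 50421ea, 53de297, 597734b, 674985a, 8ccd389, 9d79777, b2dd12f, b6d9727, e597e6e, f43d344} — 13 commits.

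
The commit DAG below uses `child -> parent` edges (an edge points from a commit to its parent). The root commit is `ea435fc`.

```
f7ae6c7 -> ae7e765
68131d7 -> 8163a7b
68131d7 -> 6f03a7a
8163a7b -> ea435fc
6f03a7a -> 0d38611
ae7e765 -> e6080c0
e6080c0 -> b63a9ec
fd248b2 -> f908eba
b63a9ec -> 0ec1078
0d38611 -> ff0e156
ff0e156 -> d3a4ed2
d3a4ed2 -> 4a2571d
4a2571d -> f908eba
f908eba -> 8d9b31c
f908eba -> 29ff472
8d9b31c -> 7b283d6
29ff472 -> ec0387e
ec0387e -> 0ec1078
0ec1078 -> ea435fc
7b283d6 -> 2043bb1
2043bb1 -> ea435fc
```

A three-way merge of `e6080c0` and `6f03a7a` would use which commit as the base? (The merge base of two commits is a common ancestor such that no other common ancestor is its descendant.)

Ancestors of e6080c0: {0ec1078, b63a9ec, e6080c0, ea435fc}.
Ancestors of 6f03a7a: {0d38611, 0ec1078, 2043bb1, 29ff472, 4a2571d, 6f03a7a, 7b283d6, 8d9b31c, d3a4ed2, ea435fc, ec0387e, f908eba, ff0e156}.
Common ancestors: {0ec1078, ea435fc}.
Among these, 0ec1078 is not an ancestor of any other common ancestor — it is the merge base.

0ec1078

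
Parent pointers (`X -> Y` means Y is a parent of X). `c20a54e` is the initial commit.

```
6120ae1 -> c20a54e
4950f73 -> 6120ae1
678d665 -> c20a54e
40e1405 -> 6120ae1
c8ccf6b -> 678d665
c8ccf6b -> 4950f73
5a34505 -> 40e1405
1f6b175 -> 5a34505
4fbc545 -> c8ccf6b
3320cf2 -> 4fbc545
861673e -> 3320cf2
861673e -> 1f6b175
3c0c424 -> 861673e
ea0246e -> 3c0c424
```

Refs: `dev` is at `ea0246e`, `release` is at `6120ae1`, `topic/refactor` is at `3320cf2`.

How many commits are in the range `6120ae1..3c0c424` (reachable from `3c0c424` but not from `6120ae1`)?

10

Reachable from 3c0c424: {1f6b175, 3320cf2, 3c0c424, 40e1405, 4950f73, 4fbc545, 5a34505, 6120ae1, 678d665, 861673e, c20a54e, c8ccf6b}.
Reachable from 6120ae1: {6120ae1, c20a54e}.
In 3c0c424's history but not 6120ae1's: {1f6b175, 3320cf2, 3c0c424, 40e1405, 4950f73, 4fbc545, 5a34505, 678d665, 861673e, c8ccf6b} — 10 commits.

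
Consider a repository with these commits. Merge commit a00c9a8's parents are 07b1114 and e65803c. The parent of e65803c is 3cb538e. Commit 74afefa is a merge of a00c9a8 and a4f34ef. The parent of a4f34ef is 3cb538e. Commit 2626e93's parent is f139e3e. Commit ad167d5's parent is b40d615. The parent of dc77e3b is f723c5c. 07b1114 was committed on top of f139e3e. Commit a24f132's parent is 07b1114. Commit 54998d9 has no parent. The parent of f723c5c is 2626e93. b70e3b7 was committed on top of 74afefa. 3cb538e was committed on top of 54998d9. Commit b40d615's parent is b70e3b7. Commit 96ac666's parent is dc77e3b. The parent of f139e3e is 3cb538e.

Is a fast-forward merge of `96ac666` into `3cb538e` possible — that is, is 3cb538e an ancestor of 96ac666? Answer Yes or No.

Yes

A fast-forward from 3cb538e to 96ac666 is possible iff 3cb538e is an ancestor of 96ac666.
Ancestors of 96ac666: {2626e93, 3cb538e, 54998d9, 96ac666, dc77e3b, f139e3e, f723c5c}.
3cb538e is among them, so fast-forward is possible.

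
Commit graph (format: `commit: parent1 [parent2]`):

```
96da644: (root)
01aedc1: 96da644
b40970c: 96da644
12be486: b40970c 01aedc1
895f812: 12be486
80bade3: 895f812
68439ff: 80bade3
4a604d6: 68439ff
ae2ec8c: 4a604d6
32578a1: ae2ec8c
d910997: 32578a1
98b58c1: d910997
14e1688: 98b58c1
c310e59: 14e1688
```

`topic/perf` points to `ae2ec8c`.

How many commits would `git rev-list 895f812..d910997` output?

Reachable from d910997: {01aedc1, 12be486, 32578a1, 4a604d6, 68439ff, 80bade3, 895f812, 96da644, ae2ec8c, b40970c, d910997}.
Reachable from 895f812: {01aedc1, 12be486, 895f812, 96da644, b40970c}.
In d910997's history but not 895f812's: {32578a1, 4a604d6, 68439ff, 80bade3, ae2ec8c, d910997} — 6 commits.

6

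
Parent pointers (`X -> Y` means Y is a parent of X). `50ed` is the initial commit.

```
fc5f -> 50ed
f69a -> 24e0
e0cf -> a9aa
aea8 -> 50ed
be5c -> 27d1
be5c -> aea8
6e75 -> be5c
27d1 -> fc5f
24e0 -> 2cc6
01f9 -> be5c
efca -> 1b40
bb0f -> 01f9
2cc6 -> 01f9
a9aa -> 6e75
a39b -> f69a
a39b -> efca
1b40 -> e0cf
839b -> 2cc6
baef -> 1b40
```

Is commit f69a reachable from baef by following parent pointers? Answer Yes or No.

No

Ancestors of baef: {1b40, 27d1, 50ed, 6e75, a9aa, aea8, baef, be5c, e0cf, fc5f}.
f69a is not in that set, so it is not an ancestor of baef.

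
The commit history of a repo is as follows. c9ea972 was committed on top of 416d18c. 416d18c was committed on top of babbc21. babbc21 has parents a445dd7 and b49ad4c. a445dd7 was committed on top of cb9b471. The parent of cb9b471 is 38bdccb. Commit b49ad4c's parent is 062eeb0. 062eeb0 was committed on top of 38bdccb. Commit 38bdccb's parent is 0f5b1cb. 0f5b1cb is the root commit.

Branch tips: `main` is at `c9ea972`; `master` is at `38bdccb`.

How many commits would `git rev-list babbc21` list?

Walking parent pointers from babbc21: reachable set = {062eeb0, 0f5b1cb, 38bdccb, a445dd7, b49ad4c, babbc21, cb9b471}.
That is 7 commits.

7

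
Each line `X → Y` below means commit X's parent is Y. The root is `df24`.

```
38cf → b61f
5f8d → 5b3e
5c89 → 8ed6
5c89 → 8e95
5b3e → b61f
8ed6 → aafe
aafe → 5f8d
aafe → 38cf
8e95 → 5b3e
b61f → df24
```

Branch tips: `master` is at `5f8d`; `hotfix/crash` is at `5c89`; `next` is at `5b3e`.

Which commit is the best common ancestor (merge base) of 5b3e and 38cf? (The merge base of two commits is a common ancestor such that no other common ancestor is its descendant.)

Ancestors of 5b3e: {5b3e, b61f, df24}.
Ancestors of 38cf: {38cf, b61f, df24}.
Common ancestors: {b61f, df24}.
Among these, b61f is not an ancestor of any other common ancestor — it is the merge base.

b61f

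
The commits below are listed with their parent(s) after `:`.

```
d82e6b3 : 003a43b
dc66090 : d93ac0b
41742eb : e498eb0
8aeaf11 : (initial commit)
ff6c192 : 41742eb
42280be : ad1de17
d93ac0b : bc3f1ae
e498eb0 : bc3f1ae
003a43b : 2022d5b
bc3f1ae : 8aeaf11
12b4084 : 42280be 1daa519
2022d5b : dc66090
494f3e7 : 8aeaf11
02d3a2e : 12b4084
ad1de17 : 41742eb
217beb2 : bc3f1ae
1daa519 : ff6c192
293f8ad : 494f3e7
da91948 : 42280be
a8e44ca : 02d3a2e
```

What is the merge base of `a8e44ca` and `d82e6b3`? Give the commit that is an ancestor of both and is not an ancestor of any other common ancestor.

bc3f1ae

Ancestors of a8e44ca: {02d3a2e, 12b4084, 1daa519, 41742eb, 42280be, 8aeaf11, a8e44ca, ad1de17, bc3f1ae, e498eb0, ff6c192}.
Ancestors of d82e6b3: {003a43b, 2022d5b, 8aeaf11, bc3f1ae, d82e6b3, d93ac0b, dc66090}.
Common ancestors: {8aeaf11, bc3f1ae}.
Among these, bc3f1ae is not an ancestor of any other common ancestor — it is the merge base.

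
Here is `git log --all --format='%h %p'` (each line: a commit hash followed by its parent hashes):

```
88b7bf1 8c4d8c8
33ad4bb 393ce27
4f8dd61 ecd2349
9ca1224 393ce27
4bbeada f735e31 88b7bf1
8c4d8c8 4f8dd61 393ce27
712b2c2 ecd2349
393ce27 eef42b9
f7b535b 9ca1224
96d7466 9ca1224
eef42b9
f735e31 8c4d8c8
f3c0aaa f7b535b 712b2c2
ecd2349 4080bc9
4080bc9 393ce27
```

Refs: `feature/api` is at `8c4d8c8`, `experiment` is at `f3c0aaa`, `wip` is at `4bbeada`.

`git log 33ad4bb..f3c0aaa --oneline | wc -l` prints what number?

Reachable from f3c0aaa: {393ce27, 4080bc9, 712b2c2, 9ca1224, ecd2349, eef42b9, f3c0aaa, f7b535b}.
Reachable from 33ad4bb: {33ad4bb, 393ce27, eef42b9}.
In f3c0aaa's history but not 33ad4bb's: {4080bc9, 712b2c2, 9ca1224, ecd2349, f3c0aaa, f7b535b} — 6 commits.

6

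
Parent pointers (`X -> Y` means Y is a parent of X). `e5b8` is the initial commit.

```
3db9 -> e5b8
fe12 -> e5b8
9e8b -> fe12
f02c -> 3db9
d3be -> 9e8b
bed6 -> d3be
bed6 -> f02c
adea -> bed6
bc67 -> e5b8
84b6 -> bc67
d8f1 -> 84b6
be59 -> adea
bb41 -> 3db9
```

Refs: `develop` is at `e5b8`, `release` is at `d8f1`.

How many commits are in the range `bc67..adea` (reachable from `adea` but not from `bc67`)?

Reachable from adea: {3db9, 9e8b, adea, bed6, d3be, e5b8, f02c, fe12}.
Reachable from bc67: {bc67, e5b8}.
In adea's history but not bc67's: {3db9, 9e8b, adea, bed6, d3be, f02c, fe12} — 7 commits.

7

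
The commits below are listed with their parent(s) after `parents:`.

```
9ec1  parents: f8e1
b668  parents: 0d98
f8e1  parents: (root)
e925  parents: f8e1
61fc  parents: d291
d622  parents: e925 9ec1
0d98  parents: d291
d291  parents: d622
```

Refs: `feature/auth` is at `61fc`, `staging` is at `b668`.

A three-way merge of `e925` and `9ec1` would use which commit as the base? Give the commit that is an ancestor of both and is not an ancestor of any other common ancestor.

f8e1

Ancestors of e925: {e925, f8e1}.
Ancestors of 9ec1: {9ec1, f8e1}.
Common ancestors: {f8e1}.
The only common ancestor is f8e1, so it is the merge base.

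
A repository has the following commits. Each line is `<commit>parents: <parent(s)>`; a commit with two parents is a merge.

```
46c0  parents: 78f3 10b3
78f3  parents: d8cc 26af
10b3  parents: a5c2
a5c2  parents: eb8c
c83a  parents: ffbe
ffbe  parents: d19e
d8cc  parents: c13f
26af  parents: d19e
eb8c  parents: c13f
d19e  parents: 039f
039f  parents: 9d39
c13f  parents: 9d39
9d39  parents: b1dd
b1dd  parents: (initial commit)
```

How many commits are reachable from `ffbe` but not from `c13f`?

Reachable from ffbe: {039f, 9d39, b1dd, d19e, ffbe}.
Reachable from c13f: {9d39, b1dd, c13f}.
In ffbe's history but not c13f's: {039f, d19e, ffbe} — 3 commits.

3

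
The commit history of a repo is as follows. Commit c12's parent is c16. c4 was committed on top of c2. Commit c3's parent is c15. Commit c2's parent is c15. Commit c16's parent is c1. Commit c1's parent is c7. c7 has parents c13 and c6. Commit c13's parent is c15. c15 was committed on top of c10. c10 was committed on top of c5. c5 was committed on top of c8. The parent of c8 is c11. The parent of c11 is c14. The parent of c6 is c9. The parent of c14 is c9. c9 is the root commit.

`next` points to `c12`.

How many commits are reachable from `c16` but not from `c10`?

6

Reachable from c16: {c1, c10, c11, c13, c14, c15, c16, c5, c6, c7, c8, c9}.
Reachable from c10: {c10, c11, c14, c5, c8, c9}.
In c16's history but not c10's: {c1, c13, c15, c16, c6, c7} — 6 commits.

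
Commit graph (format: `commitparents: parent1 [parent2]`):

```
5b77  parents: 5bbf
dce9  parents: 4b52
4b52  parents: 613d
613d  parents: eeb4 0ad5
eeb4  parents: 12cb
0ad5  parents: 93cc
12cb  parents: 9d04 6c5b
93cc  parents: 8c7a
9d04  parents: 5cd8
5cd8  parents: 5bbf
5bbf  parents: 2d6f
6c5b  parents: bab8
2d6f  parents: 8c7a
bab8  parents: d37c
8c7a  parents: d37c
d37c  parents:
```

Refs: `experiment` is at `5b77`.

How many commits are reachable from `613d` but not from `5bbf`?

9

Reachable from 613d: {0ad5, 12cb, 2d6f, 5bbf, 5cd8, 613d, 6c5b, 8c7a, 93cc, 9d04, bab8, d37c, eeb4}.
Reachable from 5bbf: {2d6f, 5bbf, 8c7a, d37c}.
In 613d's history but not 5bbf's: {0ad5, 12cb, 5cd8, 613d, 6c5b, 93cc, 9d04, bab8, eeb4} — 9 commits.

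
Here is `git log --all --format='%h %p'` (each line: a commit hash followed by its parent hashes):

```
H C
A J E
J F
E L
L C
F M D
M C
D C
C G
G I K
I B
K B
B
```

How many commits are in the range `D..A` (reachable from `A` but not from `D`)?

6

Reachable from A: {A, B, C, D, E, F, G, I, J, K, L, M}.
Reachable from D: {B, C, D, G, I, K}.
In A's history but not D's: {A, E, F, J, L, M} — 6 commits.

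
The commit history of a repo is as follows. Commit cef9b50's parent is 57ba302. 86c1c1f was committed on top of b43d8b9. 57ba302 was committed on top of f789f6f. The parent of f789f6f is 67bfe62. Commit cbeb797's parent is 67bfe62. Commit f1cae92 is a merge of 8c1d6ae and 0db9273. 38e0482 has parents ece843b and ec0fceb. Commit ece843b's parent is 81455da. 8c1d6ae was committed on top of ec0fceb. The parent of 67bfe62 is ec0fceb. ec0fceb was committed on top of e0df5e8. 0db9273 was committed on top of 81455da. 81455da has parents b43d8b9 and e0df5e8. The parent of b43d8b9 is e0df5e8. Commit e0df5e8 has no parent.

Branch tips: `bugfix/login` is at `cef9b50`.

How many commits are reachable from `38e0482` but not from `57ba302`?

Reachable from 38e0482: {38e0482, 81455da, b43d8b9, e0df5e8, ec0fceb, ece843b}.
Reachable from 57ba302: {57ba302, 67bfe62, e0df5e8, ec0fceb, f789f6f}.
In 38e0482's history but not 57ba302's: {38e0482, 81455da, b43d8b9, ece843b} — 4 commits.

4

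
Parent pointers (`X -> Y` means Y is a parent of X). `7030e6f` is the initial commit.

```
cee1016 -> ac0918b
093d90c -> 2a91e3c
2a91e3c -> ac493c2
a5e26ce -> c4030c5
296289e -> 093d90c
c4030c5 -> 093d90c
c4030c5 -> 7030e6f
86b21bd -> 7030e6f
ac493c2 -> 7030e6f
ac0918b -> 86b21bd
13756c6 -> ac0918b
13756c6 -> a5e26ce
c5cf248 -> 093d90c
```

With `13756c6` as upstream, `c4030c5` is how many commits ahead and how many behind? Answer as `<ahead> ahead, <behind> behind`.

0 ahead, 4 behind

Reachable from c4030c5: {093d90c, 2a91e3c, 7030e6f, ac493c2, c4030c5}.
Reachable from 13756c6: {093d90c, 13756c6, 2a91e3c, 7030e6f, 86b21bd, a5e26ce, ac0918b, ac493c2, c4030c5}.
Only in c4030c5's history (ahead): {} — 0.
Only in 13756c6's history (behind): {13756c6, 86b21bd, a5e26ce, ac0918b} — 4.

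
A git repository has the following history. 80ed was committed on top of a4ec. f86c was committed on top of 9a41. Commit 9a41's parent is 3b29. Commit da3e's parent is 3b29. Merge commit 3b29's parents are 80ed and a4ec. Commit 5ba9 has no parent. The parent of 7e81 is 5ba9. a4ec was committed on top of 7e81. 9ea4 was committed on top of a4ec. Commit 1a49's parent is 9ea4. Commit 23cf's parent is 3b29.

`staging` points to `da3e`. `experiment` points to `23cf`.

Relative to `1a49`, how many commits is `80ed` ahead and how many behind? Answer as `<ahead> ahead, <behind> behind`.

1 ahead, 2 behind

Reachable from 80ed: {5ba9, 7e81, 80ed, a4ec}.
Reachable from 1a49: {1a49, 5ba9, 7e81, 9ea4, a4ec}.
Only in 80ed's history (ahead): {80ed} — 1.
Only in 1a49's history (behind): {1a49, 9ea4} — 2.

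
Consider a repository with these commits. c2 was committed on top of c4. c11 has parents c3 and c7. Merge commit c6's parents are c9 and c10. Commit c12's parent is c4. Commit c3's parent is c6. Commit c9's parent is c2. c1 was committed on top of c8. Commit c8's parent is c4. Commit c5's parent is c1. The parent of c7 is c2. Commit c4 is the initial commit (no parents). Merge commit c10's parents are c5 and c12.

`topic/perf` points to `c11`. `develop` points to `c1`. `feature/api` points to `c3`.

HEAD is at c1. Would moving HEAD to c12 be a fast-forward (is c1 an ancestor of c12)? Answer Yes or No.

No

A fast-forward from c1 to c12 is possible iff c1 is an ancestor of c12.
Ancestors of c12: {c12, c4}.
c1 is not among them, so fast-forward is not possible.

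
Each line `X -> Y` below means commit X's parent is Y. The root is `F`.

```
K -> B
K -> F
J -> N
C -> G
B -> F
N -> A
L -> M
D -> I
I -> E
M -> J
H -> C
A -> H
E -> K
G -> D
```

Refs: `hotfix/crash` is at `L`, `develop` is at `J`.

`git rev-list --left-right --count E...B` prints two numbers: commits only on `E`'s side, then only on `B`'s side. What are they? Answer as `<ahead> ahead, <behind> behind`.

Reachable from E: {B, E, F, K}.
Reachable from B: {B, F}.
Only in E's history (ahead): {E, K} — 2.
Only in B's history (behind): {} — 0.

2 ahead, 0 behind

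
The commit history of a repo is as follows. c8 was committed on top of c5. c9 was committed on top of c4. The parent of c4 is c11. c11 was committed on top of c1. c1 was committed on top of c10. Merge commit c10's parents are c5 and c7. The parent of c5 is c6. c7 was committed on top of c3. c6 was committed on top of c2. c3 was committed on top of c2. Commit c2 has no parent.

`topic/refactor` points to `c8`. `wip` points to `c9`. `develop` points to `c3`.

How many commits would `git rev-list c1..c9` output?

Reachable from c9: {c1, c10, c11, c2, c3, c4, c5, c6, c7, c9}.
Reachable from c1: {c1, c10, c2, c3, c5, c6, c7}.
In c9's history but not c1's: {c11, c4, c9} — 3 commits.

3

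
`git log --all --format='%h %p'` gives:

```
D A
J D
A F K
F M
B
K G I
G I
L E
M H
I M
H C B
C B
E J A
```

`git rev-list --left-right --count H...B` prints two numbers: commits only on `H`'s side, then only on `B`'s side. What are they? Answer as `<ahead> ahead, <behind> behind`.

Reachable from H: {B, C, H}.
Reachable from B: {B}.
Only in H's history (ahead): {C, H} — 2.
Only in B's history (behind): {} — 0.

2 ahead, 0 behind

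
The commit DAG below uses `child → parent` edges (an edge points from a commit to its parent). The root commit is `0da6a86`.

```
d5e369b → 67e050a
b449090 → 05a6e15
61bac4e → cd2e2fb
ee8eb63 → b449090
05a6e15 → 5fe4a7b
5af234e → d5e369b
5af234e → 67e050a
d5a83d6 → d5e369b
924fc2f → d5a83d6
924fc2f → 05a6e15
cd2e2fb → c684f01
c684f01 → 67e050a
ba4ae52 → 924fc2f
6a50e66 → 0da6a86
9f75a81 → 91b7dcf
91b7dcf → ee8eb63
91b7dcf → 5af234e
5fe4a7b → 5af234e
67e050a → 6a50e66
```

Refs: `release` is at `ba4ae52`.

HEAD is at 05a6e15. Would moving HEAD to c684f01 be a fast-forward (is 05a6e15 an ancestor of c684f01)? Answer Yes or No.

No

A fast-forward from 05a6e15 to c684f01 is possible iff 05a6e15 is an ancestor of c684f01.
Ancestors of c684f01: {0da6a86, 67e050a, 6a50e66, c684f01}.
05a6e15 is not among them, so fast-forward is not possible.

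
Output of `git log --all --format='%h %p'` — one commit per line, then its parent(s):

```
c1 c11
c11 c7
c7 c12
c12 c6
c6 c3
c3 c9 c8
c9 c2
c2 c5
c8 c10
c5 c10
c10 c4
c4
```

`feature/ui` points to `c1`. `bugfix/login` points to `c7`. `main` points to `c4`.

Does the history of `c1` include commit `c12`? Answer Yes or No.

Ancestors of c1 (commits reachable by following parents): {c1, c10, c11, c12, c2, c3, c4, c5, c6, c7, c8, c9}.
c12 is in that set, so it is an ancestor of c1.

Yes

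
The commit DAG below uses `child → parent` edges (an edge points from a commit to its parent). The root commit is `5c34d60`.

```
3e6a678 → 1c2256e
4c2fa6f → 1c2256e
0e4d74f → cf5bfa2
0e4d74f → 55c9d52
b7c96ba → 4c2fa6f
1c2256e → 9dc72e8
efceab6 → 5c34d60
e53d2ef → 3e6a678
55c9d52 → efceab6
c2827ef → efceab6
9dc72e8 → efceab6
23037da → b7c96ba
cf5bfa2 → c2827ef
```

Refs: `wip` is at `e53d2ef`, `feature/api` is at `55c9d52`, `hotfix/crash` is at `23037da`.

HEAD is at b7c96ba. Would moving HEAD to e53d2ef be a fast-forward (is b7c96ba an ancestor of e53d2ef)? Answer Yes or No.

A fast-forward from b7c96ba to e53d2ef is possible iff b7c96ba is an ancestor of e53d2ef.
Ancestors of e53d2ef: {1c2256e, 3e6a678, 5c34d60, 9dc72e8, e53d2ef, efceab6}.
b7c96ba is not among them, so fast-forward is not possible.

No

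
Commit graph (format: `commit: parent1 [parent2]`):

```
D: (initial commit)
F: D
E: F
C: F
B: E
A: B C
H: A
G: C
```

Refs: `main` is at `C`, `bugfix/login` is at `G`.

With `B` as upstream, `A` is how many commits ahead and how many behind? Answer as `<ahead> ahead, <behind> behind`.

2 ahead, 0 behind

Reachable from A: {A, B, C, D, E, F}.
Reachable from B: {B, D, E, F}.
Only in A's history (ahead): {A, C} — 2.
Only in B's history (behind): {} — 0.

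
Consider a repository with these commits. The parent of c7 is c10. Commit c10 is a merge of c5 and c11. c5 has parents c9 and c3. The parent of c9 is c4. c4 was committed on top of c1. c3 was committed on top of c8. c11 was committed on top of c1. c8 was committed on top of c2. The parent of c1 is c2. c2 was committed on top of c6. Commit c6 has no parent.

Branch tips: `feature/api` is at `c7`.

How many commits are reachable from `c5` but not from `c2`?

6

Reachable from c5: {c1, c2, c3, c4, c5, c6, c8, c9}.
Reachable from c2: {c2, c6}.
In c5's history but not c2's: {c1, c3, c4, c5, c8, c9} — 6 commits.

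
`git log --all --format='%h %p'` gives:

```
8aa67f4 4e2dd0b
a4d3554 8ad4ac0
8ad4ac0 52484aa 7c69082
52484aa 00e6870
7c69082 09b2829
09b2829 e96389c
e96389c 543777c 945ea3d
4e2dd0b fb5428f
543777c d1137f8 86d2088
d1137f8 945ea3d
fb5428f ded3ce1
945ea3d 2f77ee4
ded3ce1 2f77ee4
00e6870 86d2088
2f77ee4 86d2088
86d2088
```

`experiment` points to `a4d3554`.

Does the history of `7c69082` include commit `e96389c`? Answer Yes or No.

Ancestors of 7c69082 (commits reachable by following parents): {09b2829, 2f77ee4, 543777c, 7c69082, 86d2088, 945ea3d, d1137f8, e96389c}.
e96389c is in that set, so it is an ancestor of 7c69082.

Yes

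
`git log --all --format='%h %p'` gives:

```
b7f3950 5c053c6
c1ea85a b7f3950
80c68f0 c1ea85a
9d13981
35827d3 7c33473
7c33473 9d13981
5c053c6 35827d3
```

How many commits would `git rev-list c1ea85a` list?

6

Walking parent pointers from c1ea85a: reachable set = {35827d3, 5c053c6, 7c33473, 9d13981, b7f3950, c1ea85a}.
That is 6 commits.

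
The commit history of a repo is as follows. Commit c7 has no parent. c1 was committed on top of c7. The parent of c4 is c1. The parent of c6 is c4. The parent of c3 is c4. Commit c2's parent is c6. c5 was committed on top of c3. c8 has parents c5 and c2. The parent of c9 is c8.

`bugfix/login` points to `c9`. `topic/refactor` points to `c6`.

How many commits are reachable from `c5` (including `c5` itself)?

Walking parent pointers from c5: reachable set = {c1, c3, c4, c5, c7}.
That is 5 commits.

5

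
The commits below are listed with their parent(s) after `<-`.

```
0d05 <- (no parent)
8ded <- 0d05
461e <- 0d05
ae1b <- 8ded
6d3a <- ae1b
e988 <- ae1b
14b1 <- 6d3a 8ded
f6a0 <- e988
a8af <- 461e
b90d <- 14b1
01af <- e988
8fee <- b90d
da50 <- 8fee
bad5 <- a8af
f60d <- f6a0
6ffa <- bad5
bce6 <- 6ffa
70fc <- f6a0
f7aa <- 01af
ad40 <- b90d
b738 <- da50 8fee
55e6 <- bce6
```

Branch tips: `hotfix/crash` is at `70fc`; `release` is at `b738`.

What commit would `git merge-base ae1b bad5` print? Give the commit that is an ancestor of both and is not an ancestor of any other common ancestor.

Ancestors of ae1b: {0d05, 8ded, ae1b}.
Ancestors of bad5: {0d05, 461e, a8af, bad5}.
Common ancestors: {0d05}.
The only common ancestor is 0d05, so it is the merge base.

0d05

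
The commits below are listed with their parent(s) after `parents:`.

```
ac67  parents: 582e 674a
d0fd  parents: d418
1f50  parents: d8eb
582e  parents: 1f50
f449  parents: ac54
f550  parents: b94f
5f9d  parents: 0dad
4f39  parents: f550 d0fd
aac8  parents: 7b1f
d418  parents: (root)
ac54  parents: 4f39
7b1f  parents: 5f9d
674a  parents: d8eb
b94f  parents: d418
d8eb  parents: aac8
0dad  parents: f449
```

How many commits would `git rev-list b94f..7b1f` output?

Reachable from 7b1f: {0dad, 4f39, 5f9d, 7b1f, ac54, b94f, d0fd, d418, f449, f550}.
Reachable from b94f: {b94f, d418}.
In 7b1f's history but not b94f's: {0dad, 4f39, 5f9d, 7b1f, ac54, d0fd, f449, f550} — 8 commits.

8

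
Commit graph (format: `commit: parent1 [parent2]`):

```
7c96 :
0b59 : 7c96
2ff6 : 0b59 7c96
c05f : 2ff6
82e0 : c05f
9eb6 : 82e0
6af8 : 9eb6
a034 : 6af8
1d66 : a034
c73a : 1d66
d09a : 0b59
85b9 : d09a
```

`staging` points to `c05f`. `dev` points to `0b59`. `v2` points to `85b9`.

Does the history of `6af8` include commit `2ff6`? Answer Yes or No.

Yes

Ancestors of 6af8 (commits reachable by following parents): {0b59, 2ff6, 6af8, 7c96, 82e0, 9eb6, c05f}.
2ff6 is in that set, so it is an ancestor of 6af8.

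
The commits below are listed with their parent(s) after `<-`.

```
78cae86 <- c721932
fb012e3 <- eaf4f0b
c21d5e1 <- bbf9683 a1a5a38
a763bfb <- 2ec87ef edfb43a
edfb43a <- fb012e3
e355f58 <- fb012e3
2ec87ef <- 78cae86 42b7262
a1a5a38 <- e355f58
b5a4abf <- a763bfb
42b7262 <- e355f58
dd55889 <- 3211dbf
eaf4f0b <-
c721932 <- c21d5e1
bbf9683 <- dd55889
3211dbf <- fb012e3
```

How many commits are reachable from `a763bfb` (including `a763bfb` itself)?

Walking parent pointers from a763bfb: reachable set = {2ec87ef, 3211dbf, 42b7262, 78cae86, a1a5a38, a763bfb, bbf9683, c21d5e1, c721932, dd55889, e355f58, eaf4f0b, edfb43a, fb012e3}.
That is 14 commits.

14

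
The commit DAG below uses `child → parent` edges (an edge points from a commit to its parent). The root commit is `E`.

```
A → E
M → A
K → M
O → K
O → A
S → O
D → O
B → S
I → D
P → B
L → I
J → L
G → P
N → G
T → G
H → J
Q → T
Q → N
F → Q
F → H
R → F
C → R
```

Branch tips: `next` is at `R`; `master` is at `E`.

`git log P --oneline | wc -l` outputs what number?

8

Walking parent pointers from P: reachable set = {A, B, E, K, M, O, P, S}.
That is 8 commits.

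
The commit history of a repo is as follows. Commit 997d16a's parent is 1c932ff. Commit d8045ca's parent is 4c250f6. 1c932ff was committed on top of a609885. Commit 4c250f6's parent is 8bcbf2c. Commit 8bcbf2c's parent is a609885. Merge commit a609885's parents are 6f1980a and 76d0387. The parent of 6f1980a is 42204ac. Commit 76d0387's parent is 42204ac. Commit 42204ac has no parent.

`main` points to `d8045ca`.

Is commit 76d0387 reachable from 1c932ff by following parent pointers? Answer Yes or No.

Ancestors of 1c932ff (commits reachable by following parents): {1c932ff, 42204ac, 6f1980a, 76d0387, a609885}.
76d0387 is in that set, so it is an ancestor of 1c932ff.

Yes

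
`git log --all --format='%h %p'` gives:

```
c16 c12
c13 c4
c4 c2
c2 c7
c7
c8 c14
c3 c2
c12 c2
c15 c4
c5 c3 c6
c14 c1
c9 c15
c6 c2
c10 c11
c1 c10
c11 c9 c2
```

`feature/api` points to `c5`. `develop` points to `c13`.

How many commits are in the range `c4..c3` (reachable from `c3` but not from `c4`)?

Reachable from c3: {c2, c3, c7}.
Reachable from c4: {c2, c4, c7}.
In c3's history but not c4's: {c3} — 1 commit.

1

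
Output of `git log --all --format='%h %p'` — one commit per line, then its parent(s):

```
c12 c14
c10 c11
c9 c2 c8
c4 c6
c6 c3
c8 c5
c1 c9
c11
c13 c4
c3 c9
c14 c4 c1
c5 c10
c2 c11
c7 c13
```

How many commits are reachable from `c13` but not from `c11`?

9

Reachable from c13: {c10, c11, c13, c2, c3, c4, c5, c6, c8, c9}.
Reachable from c11: {c11}.
In c13's history but not c11's: {c10, c13, c2, c3, c4, c5, c6, c8, c9} — 9 commits.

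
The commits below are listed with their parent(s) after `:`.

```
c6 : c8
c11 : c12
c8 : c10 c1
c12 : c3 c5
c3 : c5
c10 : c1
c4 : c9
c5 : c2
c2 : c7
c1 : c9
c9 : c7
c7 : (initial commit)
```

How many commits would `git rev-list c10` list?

Walking parent pointers from c10: reachable set = {c1, c10, c7, c9}.
That is 4 commits.

4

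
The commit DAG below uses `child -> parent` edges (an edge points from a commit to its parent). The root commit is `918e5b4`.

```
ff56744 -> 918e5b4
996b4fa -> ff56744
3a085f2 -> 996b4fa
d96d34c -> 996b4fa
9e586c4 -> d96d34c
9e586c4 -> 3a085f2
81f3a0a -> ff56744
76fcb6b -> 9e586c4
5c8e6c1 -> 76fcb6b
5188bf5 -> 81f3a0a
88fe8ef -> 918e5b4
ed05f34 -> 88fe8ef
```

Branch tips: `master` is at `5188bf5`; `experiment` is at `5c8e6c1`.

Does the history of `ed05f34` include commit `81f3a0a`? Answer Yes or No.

No

Ancestors of ed05f34: {88fe8ef, 918e5b4, ed05f34}.
81f3a0a is not in that set, so it is not an ancestor of ed05f34.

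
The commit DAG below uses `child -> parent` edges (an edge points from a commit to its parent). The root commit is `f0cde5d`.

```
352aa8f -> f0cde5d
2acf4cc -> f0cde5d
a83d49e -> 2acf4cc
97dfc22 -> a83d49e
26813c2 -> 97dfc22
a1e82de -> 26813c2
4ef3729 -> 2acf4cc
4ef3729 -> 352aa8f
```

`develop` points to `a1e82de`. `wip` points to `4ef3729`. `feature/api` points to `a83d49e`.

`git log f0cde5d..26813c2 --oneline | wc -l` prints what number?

4

Reachable from 26813c2: {26813c2, 2acf4cc, 97dfc22, a83d49e, f0cde5d}.
Reachable from f0cde5d: {f0cde5d}.
In 26813c2's history but not f0cde5d's: {26813c2, 2acf4cc, 97dfc22, a83d49e} — 4 commits.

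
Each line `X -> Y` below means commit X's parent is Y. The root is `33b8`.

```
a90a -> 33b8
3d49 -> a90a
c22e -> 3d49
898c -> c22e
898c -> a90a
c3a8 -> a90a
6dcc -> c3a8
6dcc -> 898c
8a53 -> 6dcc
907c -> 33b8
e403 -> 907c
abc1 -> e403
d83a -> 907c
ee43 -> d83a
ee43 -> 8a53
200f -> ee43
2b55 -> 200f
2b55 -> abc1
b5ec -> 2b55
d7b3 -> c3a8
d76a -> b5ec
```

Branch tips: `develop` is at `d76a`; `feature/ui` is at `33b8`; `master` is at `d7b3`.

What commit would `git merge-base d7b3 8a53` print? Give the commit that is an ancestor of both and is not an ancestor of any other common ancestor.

Ancestors of d7b3: {33b8, a90a, c3a8, d7b3}.
Ancestors of 8a53: {33b8, 3d49, 6dcc, 898c, 8a53, a90a, c22e, c3a8}.
Common ancestors: {33b8, a90a, c3a8}.
Among these, c3a8 is not an ancestor of any other common ancestor — it is the merge base.

c3a8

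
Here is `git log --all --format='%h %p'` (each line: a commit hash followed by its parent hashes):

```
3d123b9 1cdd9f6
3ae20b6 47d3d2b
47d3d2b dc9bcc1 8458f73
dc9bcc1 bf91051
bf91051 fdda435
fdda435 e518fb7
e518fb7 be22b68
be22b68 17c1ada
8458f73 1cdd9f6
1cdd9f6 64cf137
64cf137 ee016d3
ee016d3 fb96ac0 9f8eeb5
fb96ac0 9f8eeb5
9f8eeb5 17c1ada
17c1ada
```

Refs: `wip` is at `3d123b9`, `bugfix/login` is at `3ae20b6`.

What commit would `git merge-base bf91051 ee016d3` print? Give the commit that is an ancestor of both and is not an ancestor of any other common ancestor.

17c1ada

Ancestors of bf91051: {17c1ada, be22b68, bf91051, e518fb7, fdda435}.
Ancestors of ee016d3: {17c1ada, 9f8eeb5, ee016d3, fb96ac0}.
Common ancestors: {17c1ada}.
The only common ancestor is 17c1ada, so it is the merge base.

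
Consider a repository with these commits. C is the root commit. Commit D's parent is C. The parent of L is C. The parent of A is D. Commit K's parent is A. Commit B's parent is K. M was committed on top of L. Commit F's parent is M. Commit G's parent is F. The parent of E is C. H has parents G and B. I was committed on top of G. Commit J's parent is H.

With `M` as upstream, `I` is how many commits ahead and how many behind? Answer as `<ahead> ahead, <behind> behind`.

3 ahead, 0 behind

Reachable from I: {C, F, G, I, L, M}.
Reachable from M: {C, L, M}.
Only in I's history (ahead): {F, G, I} — 3.
Only in M's history (behind): {} — 0.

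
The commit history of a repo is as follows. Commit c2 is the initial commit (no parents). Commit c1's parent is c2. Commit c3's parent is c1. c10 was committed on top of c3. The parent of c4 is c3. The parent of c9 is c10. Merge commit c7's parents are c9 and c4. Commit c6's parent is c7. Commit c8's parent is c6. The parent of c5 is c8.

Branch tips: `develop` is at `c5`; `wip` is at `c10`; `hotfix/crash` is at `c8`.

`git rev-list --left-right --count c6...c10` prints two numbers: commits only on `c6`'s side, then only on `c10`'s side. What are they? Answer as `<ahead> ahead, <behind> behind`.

4 ahead, 0 behind

Reachable from c6: {c1, c10, c2, c3, c4, c6, c7, c9}.
Reachable from c10: {c1, c10, c2, c3}.
Only in c6's history (ahead): {c4, c6, c7, c9} — 4.
Only in c10's history (behind): {} — 0.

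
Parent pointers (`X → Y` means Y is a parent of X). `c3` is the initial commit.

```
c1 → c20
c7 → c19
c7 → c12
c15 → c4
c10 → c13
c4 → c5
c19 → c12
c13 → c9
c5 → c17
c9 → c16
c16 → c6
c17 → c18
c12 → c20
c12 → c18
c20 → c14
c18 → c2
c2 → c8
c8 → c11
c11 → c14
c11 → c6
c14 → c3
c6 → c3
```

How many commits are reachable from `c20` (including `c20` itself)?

3

Walking parent pointers from c20: reachable set = {c14, c20, c3}.
That is 3 commits.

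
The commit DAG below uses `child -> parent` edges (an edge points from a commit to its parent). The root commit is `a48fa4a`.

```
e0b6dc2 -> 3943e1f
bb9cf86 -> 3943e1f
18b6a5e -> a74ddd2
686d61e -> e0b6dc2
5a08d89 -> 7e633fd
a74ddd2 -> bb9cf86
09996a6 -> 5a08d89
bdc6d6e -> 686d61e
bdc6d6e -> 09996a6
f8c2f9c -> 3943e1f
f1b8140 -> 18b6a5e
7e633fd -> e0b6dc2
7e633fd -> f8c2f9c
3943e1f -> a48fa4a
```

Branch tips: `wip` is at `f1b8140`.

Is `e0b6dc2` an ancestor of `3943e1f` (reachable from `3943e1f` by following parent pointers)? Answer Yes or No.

No

Ancestors of 3943e1f: {3943e1f, a48fa4a}.
e0b6dc2 is not in that set, so it is not an ancestor of 3943e1f.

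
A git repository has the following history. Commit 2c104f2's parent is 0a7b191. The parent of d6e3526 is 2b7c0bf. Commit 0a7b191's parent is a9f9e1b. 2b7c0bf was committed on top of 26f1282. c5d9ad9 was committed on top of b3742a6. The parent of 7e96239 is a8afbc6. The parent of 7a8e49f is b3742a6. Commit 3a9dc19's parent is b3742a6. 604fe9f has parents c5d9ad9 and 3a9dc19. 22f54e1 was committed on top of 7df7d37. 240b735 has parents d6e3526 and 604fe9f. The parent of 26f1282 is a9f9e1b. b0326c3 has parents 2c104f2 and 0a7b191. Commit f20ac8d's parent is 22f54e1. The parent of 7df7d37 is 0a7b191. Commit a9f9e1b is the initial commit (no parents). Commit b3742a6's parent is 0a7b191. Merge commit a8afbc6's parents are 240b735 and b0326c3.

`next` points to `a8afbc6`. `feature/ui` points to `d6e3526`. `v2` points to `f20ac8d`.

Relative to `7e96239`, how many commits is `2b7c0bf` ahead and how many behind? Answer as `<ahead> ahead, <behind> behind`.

Reachable from 2b7c0bf: {26f1282, 2b7c0bf, a9f9e1b}.
Reachable from 7e96239: {0a7b191, 240b735, 26f1282, 2b7c0bf, 2c104f2, 3a9dc19, 604fe9f, 7e96239, a8afbc6, a9f9e1b, b0326c3, b3742a6, c5d9ad9, d6e3526}.
Only in 2b7c0bf's history (ahead): {} — 0.
Only in 7e96239's history (behind): {0a7b191, 240b735, 2c104f2, 3a9dc19, 604fe9f, 7e96239, a8afbc6, b0326c3, b3742a6, c5d9ad9, d6e3526} — 11.

0 ahead, 11 behind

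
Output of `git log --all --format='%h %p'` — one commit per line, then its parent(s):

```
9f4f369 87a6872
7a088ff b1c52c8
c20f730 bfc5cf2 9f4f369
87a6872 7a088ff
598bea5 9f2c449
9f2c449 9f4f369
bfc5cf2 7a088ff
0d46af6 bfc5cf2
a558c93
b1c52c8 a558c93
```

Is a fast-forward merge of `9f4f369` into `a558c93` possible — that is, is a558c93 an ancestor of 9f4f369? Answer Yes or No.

A fast-forward from a558c93 to 9f4f369 is possible iff a558c93 is an ancestor of 9f4f369.
Ancestors of 9f4f369: {7a088ff, 87a6872, 9f4f369, a558c93, b1c52c8}.
a558c93 is among them, so fast-forward is possible.

Yes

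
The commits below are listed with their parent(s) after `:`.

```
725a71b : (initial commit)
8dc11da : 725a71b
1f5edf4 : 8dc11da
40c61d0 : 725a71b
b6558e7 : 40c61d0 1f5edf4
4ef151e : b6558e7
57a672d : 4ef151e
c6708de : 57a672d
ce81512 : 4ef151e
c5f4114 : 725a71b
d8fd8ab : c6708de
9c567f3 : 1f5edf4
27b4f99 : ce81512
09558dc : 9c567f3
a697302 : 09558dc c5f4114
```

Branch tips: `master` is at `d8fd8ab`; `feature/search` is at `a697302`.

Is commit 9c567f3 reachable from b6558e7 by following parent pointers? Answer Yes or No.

No

Ancestors of b6558e7: {1f5edf4, 40c61d0, 725a71b, 8dc11da, b6558e7}.
9c567f3 is not in that set, so it is not an ancestor of b6558e7.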